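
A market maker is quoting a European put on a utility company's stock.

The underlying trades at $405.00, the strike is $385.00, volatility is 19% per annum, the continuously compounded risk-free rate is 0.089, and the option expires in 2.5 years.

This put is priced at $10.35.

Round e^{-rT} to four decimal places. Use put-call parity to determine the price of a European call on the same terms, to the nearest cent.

$107.16

exp(−rT) = exp(−0.089·2.5) = 0.8005
Put-call parity: C − P = S − K·e^(−rT) = 405 − 385·0.8005 = 405 − 308.1925 = 96.8075
C = P + (C − P) = 10.35 + (96.8075) = 107.1575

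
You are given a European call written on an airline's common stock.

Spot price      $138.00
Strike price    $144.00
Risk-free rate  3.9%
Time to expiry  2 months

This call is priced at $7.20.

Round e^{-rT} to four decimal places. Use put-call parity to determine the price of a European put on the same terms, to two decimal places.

exp(−rT) = exp(−0.039·0.1667) = 0.9935
Put-call parity: C − P = S − K·e^(−rT) = 138 − 144·0.9935 = 138 − 143.0640 = -5.0640
P = C − (C − P) = 7.20 − (-5.0640) = 12.2640

$12.26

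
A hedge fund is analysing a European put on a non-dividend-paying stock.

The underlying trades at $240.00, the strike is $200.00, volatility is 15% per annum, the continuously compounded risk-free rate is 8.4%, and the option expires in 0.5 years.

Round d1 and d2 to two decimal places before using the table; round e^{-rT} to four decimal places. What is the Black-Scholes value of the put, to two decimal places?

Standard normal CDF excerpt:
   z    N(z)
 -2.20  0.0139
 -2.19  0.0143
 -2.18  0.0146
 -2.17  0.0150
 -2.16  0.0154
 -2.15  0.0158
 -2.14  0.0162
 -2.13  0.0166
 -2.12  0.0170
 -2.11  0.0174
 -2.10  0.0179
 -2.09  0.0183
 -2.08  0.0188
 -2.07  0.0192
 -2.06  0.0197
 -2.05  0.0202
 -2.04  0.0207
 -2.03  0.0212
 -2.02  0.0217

$0.18

σ√T = 0.15·√0.5 = 0.1061
d₁ = [ln(240/200) + (0.084 + 0.15²/2)·0.5] / 0.1061 = [0.1823 + 0.0476] / 0.1061 = 2.1680 ≈ 2.17
d₂ = d₁ − σ√T = 2.1680 − 0.1061 = 2.0619 ≈ 2.06
exp(−rT) = exp(−0.084·0.5) = 0.9589
P = 200·0.9589·N(-2.06) − 240·N(-2.17) = 200·0.9589·0.0197 − 240·0.0150 = 3.7781 − 3.6000 = 0.1781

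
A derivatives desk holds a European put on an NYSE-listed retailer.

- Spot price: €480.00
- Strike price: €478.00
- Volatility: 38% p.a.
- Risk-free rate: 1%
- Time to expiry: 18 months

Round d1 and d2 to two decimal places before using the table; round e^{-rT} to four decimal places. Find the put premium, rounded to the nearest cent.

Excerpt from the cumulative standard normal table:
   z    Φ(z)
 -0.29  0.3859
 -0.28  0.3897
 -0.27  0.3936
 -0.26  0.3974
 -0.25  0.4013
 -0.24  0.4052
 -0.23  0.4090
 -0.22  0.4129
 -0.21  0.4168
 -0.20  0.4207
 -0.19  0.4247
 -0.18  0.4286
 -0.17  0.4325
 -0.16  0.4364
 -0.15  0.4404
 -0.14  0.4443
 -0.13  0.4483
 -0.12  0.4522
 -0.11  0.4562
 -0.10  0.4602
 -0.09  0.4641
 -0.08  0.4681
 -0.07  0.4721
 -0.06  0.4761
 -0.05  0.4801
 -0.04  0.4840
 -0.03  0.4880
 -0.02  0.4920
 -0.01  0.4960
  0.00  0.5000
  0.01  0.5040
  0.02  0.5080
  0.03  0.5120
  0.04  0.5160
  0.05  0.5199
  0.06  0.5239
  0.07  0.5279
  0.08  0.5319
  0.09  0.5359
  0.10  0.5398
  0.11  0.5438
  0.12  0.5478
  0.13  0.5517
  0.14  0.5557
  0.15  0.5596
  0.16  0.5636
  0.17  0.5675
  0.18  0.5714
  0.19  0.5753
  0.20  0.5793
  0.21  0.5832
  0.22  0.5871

T = 1.5;  σ√T = 0.4654
ln(S/K) + (r + σ²/2)T = ln(480/478) + (0.01 + 0.38²/2)·1.5 = 0.0042 + 0.1233 = 0.1275
d₁ = 0.1275 / 0.4654 = 0.2739 ⇒ 0.27
d₂ = d₁ − σ√T = 0.2739 − 0.4654 = -0.1915 ⇒ -0.19
e^(−rT) = e^(−0.01·1.5) = 0.9851
N(−d₂) = N(0.19) = 0.5753;  N(−d₁) = N(-0.27) = 0.3936
P = 478·0.9851·0.5753 − 480·0.3936 = 270.8960 − 188.9280 = 81.9680

€81.97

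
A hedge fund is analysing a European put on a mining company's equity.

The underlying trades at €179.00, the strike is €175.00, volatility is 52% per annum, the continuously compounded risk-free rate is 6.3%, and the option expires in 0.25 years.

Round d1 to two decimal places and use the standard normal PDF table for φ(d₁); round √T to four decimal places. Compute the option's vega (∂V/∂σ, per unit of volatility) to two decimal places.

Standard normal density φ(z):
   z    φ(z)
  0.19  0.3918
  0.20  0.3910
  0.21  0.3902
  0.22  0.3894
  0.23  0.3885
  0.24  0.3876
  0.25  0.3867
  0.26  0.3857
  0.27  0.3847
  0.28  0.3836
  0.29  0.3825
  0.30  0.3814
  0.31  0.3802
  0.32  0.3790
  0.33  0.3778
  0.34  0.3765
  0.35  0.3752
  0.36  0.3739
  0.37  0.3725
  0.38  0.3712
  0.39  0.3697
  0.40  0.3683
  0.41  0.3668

T = 0.25;  σ√T = 0.2600
d₁ = [ln(179/175) + (0.063 + 0.52²/2)·0.25] / 0.2600 = [0.0226 + 0.0496] / 0.2600 = 0.2775 ≈ 0.28
√T = √0.25 = 0.5000
φ(d₁) = φ(0.28) = 0.3836
vega = S·φ(d₁)·√T = 179·0.3836·0.5000 = 34.3322

34.33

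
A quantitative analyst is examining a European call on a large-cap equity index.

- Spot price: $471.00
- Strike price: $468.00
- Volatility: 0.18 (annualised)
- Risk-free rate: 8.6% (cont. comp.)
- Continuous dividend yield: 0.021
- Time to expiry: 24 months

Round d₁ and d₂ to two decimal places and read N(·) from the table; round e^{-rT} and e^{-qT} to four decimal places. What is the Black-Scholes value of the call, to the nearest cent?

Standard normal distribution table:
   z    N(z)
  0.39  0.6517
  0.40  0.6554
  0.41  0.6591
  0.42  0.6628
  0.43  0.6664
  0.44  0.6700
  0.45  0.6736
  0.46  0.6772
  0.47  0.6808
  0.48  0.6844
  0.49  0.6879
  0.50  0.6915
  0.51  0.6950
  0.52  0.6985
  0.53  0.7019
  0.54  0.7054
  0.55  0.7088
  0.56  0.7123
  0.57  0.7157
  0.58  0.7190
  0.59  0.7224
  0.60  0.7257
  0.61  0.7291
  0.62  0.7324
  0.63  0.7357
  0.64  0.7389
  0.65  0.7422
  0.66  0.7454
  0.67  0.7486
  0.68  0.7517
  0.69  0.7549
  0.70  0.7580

$76.93

σ√T = 0.18 × 1.4142 = 0.2546
d₁ = [ln(471/468) + (0.086 − 0.021 + 0.18²/2)·2] / 0.2546 = [0.0064 + 0.1624] / 0.2546 = 0.6631 → 0.66
d₂ = d₁ − σ√T = 0.6631 − 0.2546 = 0.4085 → 0.41
e^(−qT) = e^(−0.021·2) = 0.9589;  e^(−rT) = e^(−0.086·2) = 0.8420
C = 471·0.9589·N(0.66) − 468·0.8420·N(0.41) = 471·0.9589·0.7454 − 468·0.8420·0.6591 = 336.6539 − 259.7223 = 76.9316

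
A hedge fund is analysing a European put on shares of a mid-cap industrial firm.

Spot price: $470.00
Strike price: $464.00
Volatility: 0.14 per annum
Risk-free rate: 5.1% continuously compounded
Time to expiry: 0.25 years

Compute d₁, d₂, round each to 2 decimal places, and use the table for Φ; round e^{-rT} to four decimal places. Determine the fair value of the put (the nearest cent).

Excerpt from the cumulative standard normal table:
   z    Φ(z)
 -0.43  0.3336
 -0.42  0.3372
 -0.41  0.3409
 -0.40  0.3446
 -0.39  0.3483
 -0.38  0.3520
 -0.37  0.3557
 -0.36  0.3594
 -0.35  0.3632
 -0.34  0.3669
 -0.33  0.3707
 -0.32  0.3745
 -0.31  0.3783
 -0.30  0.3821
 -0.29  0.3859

$7.86

σ√T = 0.14·√0.25 = 0.0700
d₁ = [ln(470/464) + (0.051 + 0.14²/2)·0.25] / 0.0700 = [0.0128 + 0.0152] / 0.0700 = 0.4007 → 0.40
d₂ = d₁ − σ√T = 0.4007 − 0.0700 = 0.3307 → 0.33
e^(−rT) = e^(−0.051·0.25) = 0.9873
N(−d₂) = N(-0.33) = 0.3707;  N(−d₁) = N(-0.40) = 0.3446
P = 464·0.9873·0.3707 − 470·0.3446 = 169.8203 − 161.9620 = 7.8583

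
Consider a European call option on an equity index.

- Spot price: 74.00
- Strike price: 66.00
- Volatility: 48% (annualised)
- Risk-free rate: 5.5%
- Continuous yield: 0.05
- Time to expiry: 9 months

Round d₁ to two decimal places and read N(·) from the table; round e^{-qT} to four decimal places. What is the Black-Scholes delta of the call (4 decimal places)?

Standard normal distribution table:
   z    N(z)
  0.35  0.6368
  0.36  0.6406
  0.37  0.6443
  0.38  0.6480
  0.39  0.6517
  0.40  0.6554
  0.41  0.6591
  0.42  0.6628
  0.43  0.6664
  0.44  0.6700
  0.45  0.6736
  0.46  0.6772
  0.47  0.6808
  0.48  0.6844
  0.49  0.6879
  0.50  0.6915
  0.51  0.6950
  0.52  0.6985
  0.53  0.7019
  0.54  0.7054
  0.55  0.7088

0.6626

T = 0.75;  σ√T = 0.4157
d₁ = [ln(74/66) + (0.055 − 0.05 + ½·0.48²)·0.75] / (σ√T) = (0.1144 + 0.0902) / 0.4157 = 0.4921 which rounds to 0.49
N(d₁) = N(0.49) = 0.6879
Δ_call = exp(−qT)·N(d₁) = 0.9632·0.6879 = 0.6626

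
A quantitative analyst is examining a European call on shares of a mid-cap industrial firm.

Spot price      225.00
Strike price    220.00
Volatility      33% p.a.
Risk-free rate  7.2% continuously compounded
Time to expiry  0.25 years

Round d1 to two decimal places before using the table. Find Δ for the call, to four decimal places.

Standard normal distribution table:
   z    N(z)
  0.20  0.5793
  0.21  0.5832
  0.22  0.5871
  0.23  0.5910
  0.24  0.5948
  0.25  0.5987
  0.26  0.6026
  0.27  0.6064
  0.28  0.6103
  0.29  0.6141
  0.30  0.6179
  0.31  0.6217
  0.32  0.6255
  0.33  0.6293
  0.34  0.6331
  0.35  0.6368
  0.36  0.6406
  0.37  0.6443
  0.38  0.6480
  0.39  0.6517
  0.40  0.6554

0.6293

T = 0.25;  σ√T = 0.1650
ln(S/K) + (r + σ²/2)T = ln(225/220) + (0.072 + 0.33²/2)·0.25 = 0.0225 + 0.0316 = 0.0541
d₁ = 0.0541 / 0.1650 = 0.3278 ≈ 0.33
N(d₁) = N(0.33) = 0.6293
Δ_call = N(d₁) = 0.6293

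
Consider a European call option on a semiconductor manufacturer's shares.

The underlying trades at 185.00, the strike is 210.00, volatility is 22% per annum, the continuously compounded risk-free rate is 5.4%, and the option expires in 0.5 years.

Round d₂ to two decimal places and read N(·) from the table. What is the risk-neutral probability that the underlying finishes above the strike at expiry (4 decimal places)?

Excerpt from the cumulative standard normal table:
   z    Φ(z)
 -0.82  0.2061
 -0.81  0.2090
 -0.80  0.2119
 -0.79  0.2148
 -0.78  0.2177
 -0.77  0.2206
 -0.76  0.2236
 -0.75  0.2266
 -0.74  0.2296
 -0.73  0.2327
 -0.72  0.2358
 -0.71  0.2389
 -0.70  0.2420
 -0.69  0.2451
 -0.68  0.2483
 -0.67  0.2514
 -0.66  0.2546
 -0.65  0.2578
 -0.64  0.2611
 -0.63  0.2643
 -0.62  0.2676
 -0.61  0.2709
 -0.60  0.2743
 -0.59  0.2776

0.2358

σ√T = 0.22·√0.5 = 0.1556
d₁ = [ln(185/210) + (0.054 + ½·0.22²)·0.5] / (σ√T) = (-0.1268 + 0.0391) / 0.1556 = -0.5634 ≈ -0.56
d₂ = -0.5634 − 0.1556 = -0.7190 ≈ -0.72
Pr(exercise) under Q = N(d₂) = 0.2358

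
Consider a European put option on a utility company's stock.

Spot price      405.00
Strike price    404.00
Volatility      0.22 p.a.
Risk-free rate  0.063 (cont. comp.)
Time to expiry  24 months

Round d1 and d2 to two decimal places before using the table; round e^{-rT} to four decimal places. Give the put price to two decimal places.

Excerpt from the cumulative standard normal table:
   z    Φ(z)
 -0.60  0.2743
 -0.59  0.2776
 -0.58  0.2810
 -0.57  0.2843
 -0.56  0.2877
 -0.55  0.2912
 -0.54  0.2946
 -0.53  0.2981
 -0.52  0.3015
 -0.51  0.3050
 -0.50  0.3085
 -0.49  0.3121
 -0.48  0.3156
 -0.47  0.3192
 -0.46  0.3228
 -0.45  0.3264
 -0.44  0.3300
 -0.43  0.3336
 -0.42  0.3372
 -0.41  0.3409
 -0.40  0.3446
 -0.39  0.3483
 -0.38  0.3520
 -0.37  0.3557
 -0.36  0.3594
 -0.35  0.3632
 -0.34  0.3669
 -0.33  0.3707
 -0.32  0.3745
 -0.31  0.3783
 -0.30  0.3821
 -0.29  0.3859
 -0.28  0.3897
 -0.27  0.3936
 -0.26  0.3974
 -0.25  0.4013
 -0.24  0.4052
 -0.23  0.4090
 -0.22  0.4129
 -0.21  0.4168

26.40

T = 2;  σ√T = 0.3111
d₁ = [ln(405/404) + (0.063 + 0.22²/2)·2] / 0.3111 = [0.0025 + 0.1744] / 0.3111 = 0.5685 ≈ 0.57
d₂ = d₁ − σ√T = 0.5685 − 0.3111 = 0.2574 ≈ 0.26
e^(−rT) = e^(−0.063·2) = 0.8816
N(−d₂) = N(-0.26) = 0.3974;  N(−d₁) = N(-0.57) = 0.2843
P = 404·0.8816·0.3974 − 405·0.2843 = 141.5405 − 115.1415 = 26.3990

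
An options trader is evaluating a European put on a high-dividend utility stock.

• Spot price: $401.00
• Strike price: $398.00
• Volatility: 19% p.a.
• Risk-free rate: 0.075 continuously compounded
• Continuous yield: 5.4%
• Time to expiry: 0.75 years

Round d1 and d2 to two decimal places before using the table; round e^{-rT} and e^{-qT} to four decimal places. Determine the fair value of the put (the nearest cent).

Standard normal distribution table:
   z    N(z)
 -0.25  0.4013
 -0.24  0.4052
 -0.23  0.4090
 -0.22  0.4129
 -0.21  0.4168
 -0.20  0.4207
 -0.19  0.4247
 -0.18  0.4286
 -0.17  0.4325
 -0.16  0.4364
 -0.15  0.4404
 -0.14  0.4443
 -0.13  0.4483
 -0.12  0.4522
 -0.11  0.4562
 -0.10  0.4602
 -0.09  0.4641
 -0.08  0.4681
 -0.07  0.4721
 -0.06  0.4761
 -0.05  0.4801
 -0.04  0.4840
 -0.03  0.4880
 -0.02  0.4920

$20.12

σ√T = 0.19 × 0.8660 = 0.1645
d₁ = [ln(401/398) + (0.075 − 0.054 + ½·0.19²)·0.75] / (σ√T) = (0.0075 + 0.0293) / 0.1645 = 0.2236 which rounds to 0.22
d₂ = 0.2236 − 0.1645 = 0.0591 which rounds to 0.06
e^(−qT) = e^(−0.054·0.75) = 0.9603;  e^(−rT) = e^(−0.075·0.75) = 0.9453
N(−d₂) = N(-0.06) = 0.4761;  N(−d₁) = N(-0.22) = 0.4129
P = 398·0.9453·0.4761 − 401·0.9603·0.4129 = 179.1228 − 158.9997 = 20.1232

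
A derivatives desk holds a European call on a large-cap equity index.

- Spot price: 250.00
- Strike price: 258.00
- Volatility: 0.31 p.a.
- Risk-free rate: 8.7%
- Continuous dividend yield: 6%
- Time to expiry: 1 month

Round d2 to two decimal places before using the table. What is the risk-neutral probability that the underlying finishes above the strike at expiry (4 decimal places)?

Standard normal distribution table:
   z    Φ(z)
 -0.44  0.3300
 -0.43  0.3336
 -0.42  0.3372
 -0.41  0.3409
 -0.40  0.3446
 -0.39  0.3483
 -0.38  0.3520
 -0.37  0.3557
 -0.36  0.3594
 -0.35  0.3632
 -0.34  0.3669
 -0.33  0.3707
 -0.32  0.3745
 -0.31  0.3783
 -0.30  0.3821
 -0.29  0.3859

0.3557

T = 0.08333;  σ√T = 0.0895
d₁ = [ln(250/258) + (0.087 − 0.06 + ½·0.31²)·0.08333] / (σ√T) = (-0.0315 + 0.0063) / 0.0895 = -0.2821 → -0.28
d₂ = -0.2821 − 0.0895 = -0.3716 → -0.37
Risk-neutral Pr[S_T > K] = N(d₂) = N(-0.37) = 0.3557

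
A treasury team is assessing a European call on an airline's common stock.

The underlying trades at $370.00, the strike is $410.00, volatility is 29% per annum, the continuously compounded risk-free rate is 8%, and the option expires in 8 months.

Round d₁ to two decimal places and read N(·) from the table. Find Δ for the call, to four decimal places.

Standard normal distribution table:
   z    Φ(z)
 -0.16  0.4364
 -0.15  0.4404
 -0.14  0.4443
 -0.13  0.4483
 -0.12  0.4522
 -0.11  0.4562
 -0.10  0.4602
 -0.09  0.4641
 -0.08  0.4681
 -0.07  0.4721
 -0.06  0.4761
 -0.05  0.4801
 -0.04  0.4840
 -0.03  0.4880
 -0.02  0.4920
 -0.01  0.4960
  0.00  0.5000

0.4641

σ√T = 0.29·√0.6667 = 0.2368
d₁ = [ln(370/410) + (0.08 + 0.29²/2)·0.6667] / 0.2368 = [-0.1027 + 0.0814] / 0.2368 = -0.0899 → -0.09
N(d₁) = N(-0.09) = 0.4641
Δ_call = N(d₁) = 0.4641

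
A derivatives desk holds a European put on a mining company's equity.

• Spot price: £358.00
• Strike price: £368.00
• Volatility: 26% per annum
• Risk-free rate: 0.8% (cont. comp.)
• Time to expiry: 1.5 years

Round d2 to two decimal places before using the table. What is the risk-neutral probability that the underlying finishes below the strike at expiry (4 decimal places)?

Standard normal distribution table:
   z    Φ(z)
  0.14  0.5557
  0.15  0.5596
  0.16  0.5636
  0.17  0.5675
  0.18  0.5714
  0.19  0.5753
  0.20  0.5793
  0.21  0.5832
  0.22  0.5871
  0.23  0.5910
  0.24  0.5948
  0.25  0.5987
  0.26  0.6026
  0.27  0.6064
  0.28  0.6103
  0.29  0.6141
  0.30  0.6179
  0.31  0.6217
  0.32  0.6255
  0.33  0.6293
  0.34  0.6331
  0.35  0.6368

T = 1.5;  σ√T = 0.3184
d₁ = [ln(358/368) + (0.008 + 0.26²/2)·1.5] / 0.3184 = [-0.0275 + 0.0627] / 0.3184 = 0.1104 which rounds to 0.11
d₂ = d₁ − σ√T = 0.1104 − 0.3184 = -0.2080 which rounds to -0.21
Pr(exercise) under Q = N(−d₂) = N(0.21) = 0.5832

0.5832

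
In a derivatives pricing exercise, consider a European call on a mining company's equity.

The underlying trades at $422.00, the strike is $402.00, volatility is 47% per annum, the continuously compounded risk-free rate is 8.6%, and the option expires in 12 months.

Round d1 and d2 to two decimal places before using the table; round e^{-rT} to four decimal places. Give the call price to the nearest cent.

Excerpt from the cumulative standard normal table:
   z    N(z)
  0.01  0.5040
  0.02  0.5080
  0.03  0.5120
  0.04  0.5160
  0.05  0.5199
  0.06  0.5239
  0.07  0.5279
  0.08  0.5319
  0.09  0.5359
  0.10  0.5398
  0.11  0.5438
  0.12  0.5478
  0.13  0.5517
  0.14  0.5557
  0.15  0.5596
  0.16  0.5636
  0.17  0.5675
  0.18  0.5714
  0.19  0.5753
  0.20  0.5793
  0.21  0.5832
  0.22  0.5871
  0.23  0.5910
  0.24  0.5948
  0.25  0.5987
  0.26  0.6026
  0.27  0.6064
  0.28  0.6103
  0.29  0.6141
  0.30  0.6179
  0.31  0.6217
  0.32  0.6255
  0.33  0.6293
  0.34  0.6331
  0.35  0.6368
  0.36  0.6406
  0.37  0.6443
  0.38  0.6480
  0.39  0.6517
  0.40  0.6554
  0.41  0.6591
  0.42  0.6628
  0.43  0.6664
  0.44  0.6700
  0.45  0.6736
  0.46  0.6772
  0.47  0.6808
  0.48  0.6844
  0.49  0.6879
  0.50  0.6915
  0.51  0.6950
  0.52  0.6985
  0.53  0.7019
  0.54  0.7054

$102.99

σ√T = 0.47 × 1.0000 = 0.4700
d₁ = [ln(422/402) + (0.086 + 0.47²/2)·1] / 0.4700 = [0.0486 + 0.1964] / 0.4700 = 0.5213 ⇒ 0.52
d₂ = d₁ − σ√T = 0.5213 − 0.4700 = 0.0513 ⇒ 0.05
e^(−rT) = e^(−0.086·1) = 0.9176
C = 422·N(0.52) − 402·0.9176·N(0.05) = 422·0.6985 − 402·0.9176·0.5199 = 294.7670 − 191.7782 = 102.9888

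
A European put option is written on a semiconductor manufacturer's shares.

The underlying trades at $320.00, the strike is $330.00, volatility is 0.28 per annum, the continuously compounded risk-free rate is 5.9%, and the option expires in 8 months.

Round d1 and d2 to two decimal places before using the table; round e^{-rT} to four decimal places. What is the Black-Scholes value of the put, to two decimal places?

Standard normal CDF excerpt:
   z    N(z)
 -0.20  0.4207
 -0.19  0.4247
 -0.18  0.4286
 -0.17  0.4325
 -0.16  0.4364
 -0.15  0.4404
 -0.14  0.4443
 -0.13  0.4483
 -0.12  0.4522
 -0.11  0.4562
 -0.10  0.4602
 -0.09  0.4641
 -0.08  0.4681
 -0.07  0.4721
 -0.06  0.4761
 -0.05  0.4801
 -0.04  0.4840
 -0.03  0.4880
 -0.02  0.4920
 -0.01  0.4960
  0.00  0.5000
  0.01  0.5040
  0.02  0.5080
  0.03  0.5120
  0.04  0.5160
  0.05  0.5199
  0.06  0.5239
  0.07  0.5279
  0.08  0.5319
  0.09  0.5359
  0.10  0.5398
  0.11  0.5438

$27.82

σ√T = 0.28·√0.6667 = 0.2286
d₁ = [ln(320/330) + (0.059 + 0.28²/2)·0.6667] / 0.2286 = [-0.0308 + 0.0655] / 0.2286 = 0.1518 ⇒ 0.15
d₂ = d₁ − σ√T = 0.1518 − 0.2286 = -0.0769 ⇒ -0.08
exp(−rT) = exp(−0.059·0.6667) = 0.9614
P = 330·0.9614·N(0.08) − 320·N(-0.15) = 330·0.9614·0.5319 − 320·0.4404 = 168.7517 − 140.9280 = 27.8237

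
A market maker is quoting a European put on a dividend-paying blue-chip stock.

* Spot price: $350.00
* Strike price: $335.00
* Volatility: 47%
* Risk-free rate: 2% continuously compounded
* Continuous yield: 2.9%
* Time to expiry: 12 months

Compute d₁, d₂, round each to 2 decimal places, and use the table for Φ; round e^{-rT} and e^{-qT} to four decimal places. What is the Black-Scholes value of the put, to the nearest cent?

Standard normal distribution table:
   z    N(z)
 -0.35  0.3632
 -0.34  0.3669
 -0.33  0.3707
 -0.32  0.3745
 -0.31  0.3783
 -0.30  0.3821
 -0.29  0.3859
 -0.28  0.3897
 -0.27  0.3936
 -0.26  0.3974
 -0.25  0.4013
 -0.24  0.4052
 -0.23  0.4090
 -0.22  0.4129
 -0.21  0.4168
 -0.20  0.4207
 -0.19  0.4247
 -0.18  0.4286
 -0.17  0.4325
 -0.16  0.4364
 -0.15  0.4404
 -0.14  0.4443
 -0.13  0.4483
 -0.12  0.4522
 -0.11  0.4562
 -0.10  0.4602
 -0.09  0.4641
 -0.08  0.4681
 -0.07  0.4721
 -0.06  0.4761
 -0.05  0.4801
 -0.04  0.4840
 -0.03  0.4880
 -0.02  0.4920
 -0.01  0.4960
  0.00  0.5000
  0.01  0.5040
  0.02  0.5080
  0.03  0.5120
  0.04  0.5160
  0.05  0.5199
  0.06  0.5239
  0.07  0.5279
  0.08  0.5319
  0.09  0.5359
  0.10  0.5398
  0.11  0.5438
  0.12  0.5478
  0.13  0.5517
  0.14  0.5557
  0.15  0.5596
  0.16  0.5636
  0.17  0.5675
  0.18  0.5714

T = 1;  σ√T = 0.4700
d₁ = [ln(350/335) + (0.02 − 0.029 + ½·0.47²)·1] / (σ√T) = (0.0438 + 0.1014) / 0.4700 = 0.3090 ≈ 0.31
d₂ = 0.3090 − 0.4700 = -0.1610 ≈ -0.16
exp(−qT) = exp(−0.029·1) = 0.9714;  exp(−rT) = exp(−0.02·1) = 0.9802
N(−d₂) = N(0.16) = 0.5636;  N(−d₁) = N(-0.31) = 0.3783
P = 335·0.9802·0.5636 − 350·0.9714·0.3783 = 185.0676 − 128.6182 = 56.4494

$56.45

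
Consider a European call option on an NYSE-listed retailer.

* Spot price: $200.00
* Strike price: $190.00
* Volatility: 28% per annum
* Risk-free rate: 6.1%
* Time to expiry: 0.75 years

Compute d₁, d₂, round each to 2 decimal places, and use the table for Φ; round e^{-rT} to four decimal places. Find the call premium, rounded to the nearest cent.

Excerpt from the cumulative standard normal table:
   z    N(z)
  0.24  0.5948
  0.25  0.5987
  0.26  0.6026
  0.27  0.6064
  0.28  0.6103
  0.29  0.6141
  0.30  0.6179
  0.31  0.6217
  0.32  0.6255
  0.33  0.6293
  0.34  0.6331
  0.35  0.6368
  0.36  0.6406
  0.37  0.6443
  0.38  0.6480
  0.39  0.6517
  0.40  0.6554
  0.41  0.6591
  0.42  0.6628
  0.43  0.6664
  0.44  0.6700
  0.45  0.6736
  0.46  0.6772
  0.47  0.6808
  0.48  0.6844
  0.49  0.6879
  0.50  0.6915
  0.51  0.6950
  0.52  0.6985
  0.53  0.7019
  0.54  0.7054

T = 0.75;  σ√T = 0.2425
d₁ = [ln(200/190) + (0.061 + 0.28²/2)·0.75] / 0.2425 = [0.0513 + 0.0752] / 0.2425 = 0.5214 → 0.52
d₂ = d₁ − σ√T = 0.5214 − 0.2425 = 0.2790 → 0.28
exp(−rT) = exp(−0.061·0.75) = 0.9553
N(d₁) = N(0.52) = 0.6985;  N(d₂) = N(0.28) = 0.6103
C = 200·0.6985 − 190·0.9553·0.6103 = 139.7000 − 110.7737 = 28.9263

$28.93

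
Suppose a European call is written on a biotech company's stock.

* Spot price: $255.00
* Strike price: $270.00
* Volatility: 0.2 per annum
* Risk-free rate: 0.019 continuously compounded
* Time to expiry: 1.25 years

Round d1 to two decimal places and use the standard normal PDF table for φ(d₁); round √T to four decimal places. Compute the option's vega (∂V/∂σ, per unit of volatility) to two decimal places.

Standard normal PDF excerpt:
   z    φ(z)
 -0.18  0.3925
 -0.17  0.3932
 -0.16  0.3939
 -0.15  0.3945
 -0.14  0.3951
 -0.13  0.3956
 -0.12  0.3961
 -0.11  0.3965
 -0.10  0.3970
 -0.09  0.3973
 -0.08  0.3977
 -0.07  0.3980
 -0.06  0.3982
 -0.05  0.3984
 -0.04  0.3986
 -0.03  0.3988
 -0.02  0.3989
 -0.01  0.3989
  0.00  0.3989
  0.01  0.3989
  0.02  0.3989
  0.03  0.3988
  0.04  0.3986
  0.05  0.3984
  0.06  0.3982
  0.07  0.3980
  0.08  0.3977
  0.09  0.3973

T = 1.25;  σ√T = 0.2236
d₁ = [ln(255/270) + (0.019 + 0.2²/2)·1.25] / 0.2236 = [-0.0572 + 0.0488] / 0.2236 = -0.0376 ≈ -0.04
√T = √1.25 = 1.1180
φ(d₁) = φ(-0.04) = 0.3986
vega = S·φ(d₁)·√T = 255·0.3986·1.1180 = 113.6369

113.64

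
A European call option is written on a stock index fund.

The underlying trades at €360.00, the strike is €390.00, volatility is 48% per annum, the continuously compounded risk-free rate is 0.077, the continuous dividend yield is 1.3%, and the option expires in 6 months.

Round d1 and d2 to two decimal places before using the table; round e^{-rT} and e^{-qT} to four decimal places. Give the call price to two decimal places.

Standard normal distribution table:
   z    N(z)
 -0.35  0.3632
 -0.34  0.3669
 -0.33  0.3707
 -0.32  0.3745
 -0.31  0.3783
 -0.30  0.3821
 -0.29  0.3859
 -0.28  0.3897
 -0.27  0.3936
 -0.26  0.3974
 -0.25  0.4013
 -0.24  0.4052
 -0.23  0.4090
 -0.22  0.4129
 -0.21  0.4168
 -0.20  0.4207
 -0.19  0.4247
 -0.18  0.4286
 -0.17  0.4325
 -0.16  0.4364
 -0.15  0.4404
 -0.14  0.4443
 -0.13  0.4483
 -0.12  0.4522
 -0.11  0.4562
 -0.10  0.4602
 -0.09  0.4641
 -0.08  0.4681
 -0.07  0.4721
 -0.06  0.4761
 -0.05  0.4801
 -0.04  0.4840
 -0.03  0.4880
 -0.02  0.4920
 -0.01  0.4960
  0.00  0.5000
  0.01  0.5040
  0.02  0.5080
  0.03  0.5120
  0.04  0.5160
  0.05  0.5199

€41.16

σ√T = 0.48·√0.5 = 0.3394
d₁ = [ln(360/390) + (0.077 − 0.013 + 0.48²/2)·0.5] / 0.3394 = [-0.0800 + 0.0896] / 0.3394 = 0.0282 ≈ 0.03
d₂ = d₁ − σ√T = 0.0282 − 0.3394 = -0.3113 ≈ -0.31
exp(−qT) = exp(−0.013·0.5) = 0.9935;  exp(−rT) = exp(−0.077·0.5) = 0.9622
C = 360·0.9935·N(0.03) − 390·0.9622·N(-0.31) = 360·0.9935·0.5120 − 390·0.9622·0.3783 = 183.1219 − 141.9601 = 41.1618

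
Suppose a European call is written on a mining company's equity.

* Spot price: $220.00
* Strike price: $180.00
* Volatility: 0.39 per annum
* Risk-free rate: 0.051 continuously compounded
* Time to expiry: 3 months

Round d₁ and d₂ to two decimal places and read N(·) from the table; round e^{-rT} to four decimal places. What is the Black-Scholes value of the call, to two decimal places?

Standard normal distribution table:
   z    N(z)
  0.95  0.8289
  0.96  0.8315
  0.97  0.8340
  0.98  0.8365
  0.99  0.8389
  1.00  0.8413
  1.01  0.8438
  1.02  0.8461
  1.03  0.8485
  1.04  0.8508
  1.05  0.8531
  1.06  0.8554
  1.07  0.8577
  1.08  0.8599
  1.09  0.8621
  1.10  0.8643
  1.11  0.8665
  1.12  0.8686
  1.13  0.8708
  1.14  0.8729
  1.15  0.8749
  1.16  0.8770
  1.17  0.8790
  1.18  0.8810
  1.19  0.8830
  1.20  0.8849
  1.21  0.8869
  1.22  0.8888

$44.75

σ√T = 0.39·√0.25 = 0.1950
d₁ = [ln(220/180) + (0.051 + 0.39²/2)·0.25] / 0.1950 = [0.2007 + 0.0318] / 0.1950 = 1.1920 which rounds to 1.19
d₂ = d₁ − σ√T = 1.1920 − 0.1950 = 0.9970 which rounds to 1.00
e^(−rT) = e^(−0.051·0.25) = 0.9873
N(d₁) = N(1.19) = 0.8830;  N(d₂) = N(1.00) = 0.8413
C = 220·0.8830 − 180·0.9873·0.8413 = 194.2600 − 149.5108 = 44.7492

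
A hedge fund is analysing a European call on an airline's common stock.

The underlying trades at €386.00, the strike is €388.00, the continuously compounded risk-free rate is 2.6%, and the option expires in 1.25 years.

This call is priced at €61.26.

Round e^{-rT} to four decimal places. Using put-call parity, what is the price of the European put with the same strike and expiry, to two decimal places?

e^(−rT) = e^(−0.026·1.25) = 0.9680
Put-call parity: C − P = S − K·e^(−rT) = 386 − 388·0.9680 = 386 − 375.5840 = 10.4160
P = C − (C − P) = 61.26 − (10.4160) = 50.8440

€50.84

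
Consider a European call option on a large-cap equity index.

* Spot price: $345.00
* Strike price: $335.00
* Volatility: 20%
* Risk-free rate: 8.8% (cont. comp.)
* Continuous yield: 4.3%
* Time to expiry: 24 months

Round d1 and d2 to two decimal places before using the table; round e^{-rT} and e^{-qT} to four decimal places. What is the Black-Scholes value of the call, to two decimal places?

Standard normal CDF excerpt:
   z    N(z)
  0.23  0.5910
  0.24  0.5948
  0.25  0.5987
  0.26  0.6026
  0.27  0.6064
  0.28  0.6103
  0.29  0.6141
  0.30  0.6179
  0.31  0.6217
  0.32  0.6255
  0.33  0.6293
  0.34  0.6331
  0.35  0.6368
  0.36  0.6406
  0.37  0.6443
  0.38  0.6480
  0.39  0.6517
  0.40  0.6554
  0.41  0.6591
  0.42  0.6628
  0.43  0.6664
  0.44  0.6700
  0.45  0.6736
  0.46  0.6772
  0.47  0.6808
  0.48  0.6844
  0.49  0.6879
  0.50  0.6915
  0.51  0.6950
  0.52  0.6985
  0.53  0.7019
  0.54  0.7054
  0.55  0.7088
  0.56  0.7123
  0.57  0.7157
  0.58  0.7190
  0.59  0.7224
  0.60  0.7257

T = 2;  σ√T = 0.2828
ln(S/K) + (r − q + σ²/2)T = ln(345/335) + (0.088 − 0.043 + 0.2²/2)·2 = 0.0294 + 0.1300 = 0.1594
d₁ = 0.1594 / 0.2828 = 0.5636 → 0.56
d₂ = d₁ − σ√T = 0.5636 − 0.2828 = 0.2808 → 0.28
e^(−qT) = e^(−0.043·2) = 0.9176;  e^(−rT) = e^(−0.088·2) = 0.8386
C = 345·0.9176·N(0.56) − 335·0.8386·N(0.28) = 345·0.9176·0.7123 − 335·0.8386·0.6103 = 225.4942 − 171.4522 = 54.0420

$54.04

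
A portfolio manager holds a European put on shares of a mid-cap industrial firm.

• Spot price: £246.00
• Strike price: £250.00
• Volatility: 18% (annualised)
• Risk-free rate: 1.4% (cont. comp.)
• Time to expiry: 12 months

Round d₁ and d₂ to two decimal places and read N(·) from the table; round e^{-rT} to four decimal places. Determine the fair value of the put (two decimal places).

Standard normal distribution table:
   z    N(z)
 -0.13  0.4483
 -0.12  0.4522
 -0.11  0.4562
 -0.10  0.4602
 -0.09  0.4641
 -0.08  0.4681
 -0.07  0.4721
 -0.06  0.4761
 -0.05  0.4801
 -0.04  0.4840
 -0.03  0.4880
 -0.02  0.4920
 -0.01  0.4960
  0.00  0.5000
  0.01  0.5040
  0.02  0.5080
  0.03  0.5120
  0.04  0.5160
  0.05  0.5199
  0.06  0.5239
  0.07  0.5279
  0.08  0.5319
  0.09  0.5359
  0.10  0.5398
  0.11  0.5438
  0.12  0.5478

σ√T = 0.18 × 1.0000 = 0.1800
ln(S/K) + (r + σ²/2)T = ln(246/250) + (0.014 + 0.18²/2)·1 = -0.0161 + 0.0302 = 0.0141
d₁ = 0.0141 / 0.1800 = 0.0782 ⇒ 0.08
d₂ = d₁ − σ√T = 0.0782 − 0.1800 = -0.1018 ⇒ -0.10
e^(−rT) = e^(−0.014·1) = 0.9861
N(−d₂) = N(0.10) = 0.5398;  N(−d₁) = N(-0.08) = 0.4681
P = 250·0.9861·0.5398 − 246·0.4681 = 133.0742 − 115.1526 = 17.9216

£17.92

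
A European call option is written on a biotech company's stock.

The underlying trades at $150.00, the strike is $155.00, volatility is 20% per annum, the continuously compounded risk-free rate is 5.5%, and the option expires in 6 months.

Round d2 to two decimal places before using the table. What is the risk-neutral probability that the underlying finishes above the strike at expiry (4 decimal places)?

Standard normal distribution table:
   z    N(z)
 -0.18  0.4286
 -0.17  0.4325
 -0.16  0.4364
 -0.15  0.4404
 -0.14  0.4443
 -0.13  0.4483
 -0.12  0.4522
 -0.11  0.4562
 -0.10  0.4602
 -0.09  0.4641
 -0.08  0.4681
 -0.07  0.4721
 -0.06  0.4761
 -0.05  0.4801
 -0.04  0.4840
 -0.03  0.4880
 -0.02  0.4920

0.4562

σ√T = 0.2 × 0.7071 = 0.1414
d₁ = [ln(150/155) + (0.055 + 0.2²/2)·0.5] / 0.1414 = [-0.0328 + 0.0375] / 0.1414 = 0.0333 ⇒ 0.03
d₂ = d₁ − σ√T = 0.0333 − 0.1414 = -0.1081 ⇒ -0.11
Pr(exercise) under Q = N(d₂) = 0.4562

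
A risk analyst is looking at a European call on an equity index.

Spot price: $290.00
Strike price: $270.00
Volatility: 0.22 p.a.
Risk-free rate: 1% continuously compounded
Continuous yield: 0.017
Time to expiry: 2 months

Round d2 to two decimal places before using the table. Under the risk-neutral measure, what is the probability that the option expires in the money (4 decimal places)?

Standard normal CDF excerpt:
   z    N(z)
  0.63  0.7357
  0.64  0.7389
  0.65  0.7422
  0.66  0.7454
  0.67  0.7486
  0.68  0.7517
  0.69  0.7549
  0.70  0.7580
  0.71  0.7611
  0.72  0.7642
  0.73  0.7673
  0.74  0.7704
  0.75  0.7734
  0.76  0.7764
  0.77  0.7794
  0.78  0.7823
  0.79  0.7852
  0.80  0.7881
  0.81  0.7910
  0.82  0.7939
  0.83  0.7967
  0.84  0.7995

0.7704

σ√T = 0.22 × 0.4082 = 0.0898
ln(S/K) + (r − q + σ²/2)T = ln(290/270) + (0.01 − 0.017 + 0.22²/2)·0.1667 = 0.0715 + 0.0029 = 0.0743
d₁ = 0.0743 / 0.0898 = 0.8275 → 0.83
d₂ = d₁ − σ√T = 0.8275 − 0.0898 = 0.7377 → 0.74
Risk-neutral Pr[S_T > K] = N(d₂) = N(0.74) = 0.7704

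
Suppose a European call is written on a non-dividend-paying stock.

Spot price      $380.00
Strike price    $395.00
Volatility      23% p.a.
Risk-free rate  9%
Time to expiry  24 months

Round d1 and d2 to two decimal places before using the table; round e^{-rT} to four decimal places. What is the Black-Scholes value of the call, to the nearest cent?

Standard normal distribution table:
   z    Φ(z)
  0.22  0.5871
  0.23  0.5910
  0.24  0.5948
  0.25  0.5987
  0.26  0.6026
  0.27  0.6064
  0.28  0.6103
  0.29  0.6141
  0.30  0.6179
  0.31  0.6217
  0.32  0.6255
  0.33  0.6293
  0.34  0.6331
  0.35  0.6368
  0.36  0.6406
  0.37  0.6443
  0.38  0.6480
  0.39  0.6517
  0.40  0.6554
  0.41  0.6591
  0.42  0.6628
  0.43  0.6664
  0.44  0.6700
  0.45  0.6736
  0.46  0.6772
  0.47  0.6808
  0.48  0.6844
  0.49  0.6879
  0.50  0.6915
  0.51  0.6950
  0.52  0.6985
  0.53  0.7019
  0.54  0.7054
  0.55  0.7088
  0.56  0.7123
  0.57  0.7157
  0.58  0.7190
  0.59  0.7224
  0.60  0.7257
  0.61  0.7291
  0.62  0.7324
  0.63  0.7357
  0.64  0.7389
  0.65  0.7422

$75.69

σ√T = 0.23·√2 = 0.3253
d₁ = [ln(380/395) + (0.09 + ½·0.23²)·2] / (σ√T) = (-0.0387 + 0.2329) / 0.3253 = 0.5970 ≈ 0.60
d₂ = 0.5970 − 0.3253 = 0.2717 ≈ 0.27
exp(−rT) = exp(−0.09·2) = 0.8353
N(d₁) = N(0.60) = 0.7257;  N(d₂) = N(0.27) = 0.6064
C = 380·0.7257 − 395·0.8353·0.6064 = 275.7660 − 200.0777 = 75.6883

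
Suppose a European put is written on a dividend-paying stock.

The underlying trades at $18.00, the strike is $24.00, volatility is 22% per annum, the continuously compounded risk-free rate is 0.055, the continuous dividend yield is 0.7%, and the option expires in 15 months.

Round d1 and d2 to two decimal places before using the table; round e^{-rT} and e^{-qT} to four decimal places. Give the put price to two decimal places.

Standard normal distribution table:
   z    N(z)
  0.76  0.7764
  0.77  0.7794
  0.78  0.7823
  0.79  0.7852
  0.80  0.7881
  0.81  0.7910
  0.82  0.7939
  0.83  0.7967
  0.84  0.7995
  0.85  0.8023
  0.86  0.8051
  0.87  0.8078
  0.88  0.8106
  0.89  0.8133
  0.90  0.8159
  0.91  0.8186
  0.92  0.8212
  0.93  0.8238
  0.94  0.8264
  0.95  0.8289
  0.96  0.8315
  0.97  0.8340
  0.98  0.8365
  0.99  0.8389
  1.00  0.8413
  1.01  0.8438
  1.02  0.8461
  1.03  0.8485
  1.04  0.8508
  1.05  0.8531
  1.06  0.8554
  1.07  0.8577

$5.05

T = 1.25;  σ√T = 0.2460
d₁ = [ln(18/24) + (0.055 − 0.007 + ½·0.22²)·1.25] / (σ√T) = (-0.2877 + 0.0902) / 0.2460 = -0.8027 ⇒ -0.80
d₂ = -0.8027 − 0.2460 = -1.0486 ⇒ -1.05
e^(−qT) = e^(−0.007·1.25) = 0.9913;  e^(−rT) = e^(−0.055·1.25) = 0.9336
N(−d₂) = N(1.05) = 0.8531;  N(−d₁) = N(0.80) = 0.7881
P = 24·0.9336·0.8531 − 18·0.9913·0.7881 = 19.1149 − 14.0624 = 5.0525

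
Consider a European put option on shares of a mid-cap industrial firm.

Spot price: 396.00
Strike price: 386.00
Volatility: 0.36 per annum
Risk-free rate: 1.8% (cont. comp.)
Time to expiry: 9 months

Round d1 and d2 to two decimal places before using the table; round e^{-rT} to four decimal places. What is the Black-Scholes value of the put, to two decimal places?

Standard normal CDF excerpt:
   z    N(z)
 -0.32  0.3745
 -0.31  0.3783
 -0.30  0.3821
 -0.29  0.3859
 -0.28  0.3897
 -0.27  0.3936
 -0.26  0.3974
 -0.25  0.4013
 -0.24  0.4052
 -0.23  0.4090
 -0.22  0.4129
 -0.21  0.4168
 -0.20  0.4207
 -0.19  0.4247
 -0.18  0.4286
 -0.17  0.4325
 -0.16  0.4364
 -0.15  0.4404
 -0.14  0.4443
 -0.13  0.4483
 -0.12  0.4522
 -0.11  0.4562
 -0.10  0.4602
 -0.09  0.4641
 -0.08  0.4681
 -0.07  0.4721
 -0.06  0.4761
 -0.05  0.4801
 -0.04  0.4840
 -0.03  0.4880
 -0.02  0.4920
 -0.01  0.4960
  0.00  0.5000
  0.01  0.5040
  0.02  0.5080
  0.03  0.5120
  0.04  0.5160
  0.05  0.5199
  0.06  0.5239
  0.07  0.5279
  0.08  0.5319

40.66

σ√T = 0.36 × 0.8660 = 0.3118
ln(S/K) + (r + σ²/2)T = ln(396/386) + (0.018 + 0.36²/2)·0.75 = 0.0256 + 0.0621 = 0.0877
d₁ = 0.0877 / 0.3118 = 0.2812 → 0.28
d₂ = d₁ − σ√T = 0.2812 − 0.3118 = -0.0305 → -0.03
exp(−rT) = exp(−0.018·0.75) = 0.9866
N(−d₂) = N(0.03) = 0.5120;  N(−d₁) = N(-0.28) = 0.3897
P = 386·0.9866·0.5120 − 396·0.3897 = 194.9837 − 154.3212 = 40.6625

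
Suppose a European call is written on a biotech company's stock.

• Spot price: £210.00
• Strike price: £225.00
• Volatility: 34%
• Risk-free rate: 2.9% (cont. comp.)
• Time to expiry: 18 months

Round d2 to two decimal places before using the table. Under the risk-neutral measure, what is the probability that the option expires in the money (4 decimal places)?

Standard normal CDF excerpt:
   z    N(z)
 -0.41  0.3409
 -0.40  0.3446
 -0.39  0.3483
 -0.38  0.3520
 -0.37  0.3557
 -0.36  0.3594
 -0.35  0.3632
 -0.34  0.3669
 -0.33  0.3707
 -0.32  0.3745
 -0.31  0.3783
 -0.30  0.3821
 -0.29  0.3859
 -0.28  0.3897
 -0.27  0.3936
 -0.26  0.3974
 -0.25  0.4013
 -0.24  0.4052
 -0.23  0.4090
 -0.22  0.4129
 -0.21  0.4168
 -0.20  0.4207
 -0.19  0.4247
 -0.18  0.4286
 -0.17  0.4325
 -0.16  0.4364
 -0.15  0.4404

T = 1.5;  σ√T = 0.4164
d₁ = [ln(210/225) + (0.029 + 0.34²/2)·1.5] / 0.4164 = [-0.0690 + 0.1302] / 0.4164 = 0.1470 ≈ 0.15
d₂ = d₁ − σ√T = 0.1470 − 0.4164 = -0.2694 ≈ -0.27
Risk-neutral Pr[S_T > K] = N(d₂) = N(-0.27) = 0.3936

0.3936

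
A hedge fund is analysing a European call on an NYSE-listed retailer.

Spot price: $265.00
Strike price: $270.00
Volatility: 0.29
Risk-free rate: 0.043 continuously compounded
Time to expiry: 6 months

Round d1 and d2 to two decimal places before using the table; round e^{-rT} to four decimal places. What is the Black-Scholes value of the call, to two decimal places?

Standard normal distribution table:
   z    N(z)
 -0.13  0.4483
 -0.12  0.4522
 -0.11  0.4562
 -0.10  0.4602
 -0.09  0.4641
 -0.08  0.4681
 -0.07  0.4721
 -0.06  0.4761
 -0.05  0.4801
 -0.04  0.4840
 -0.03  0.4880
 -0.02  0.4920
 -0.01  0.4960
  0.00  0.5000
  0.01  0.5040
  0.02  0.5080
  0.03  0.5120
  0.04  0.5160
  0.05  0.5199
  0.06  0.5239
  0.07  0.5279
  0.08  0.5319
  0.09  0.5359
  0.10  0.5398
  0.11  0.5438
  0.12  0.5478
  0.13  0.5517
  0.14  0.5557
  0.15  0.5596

σ√T = 0.29·√0.5 = 0.2051
d₁ = [ln(265/270) + (0.043 + 0.29²/2)·0.5] / 0.2051 = [-0.0187 + 0.0425] / 0.2051 = 0.1162 → 0.12
d₂ = d₁ − σ√T = 0.1162 − 0.2051 = -0.0888 → -0.09
e^(−rT) = e^(−0.043·0.5) = 0.9787
C = 265·N(0.12) − 270·0.9787·N(-0.09) = 265·0.5478 − 270·0.9787·0.4641 = 145.1670 − 122.6380 = 22.5290

$22.53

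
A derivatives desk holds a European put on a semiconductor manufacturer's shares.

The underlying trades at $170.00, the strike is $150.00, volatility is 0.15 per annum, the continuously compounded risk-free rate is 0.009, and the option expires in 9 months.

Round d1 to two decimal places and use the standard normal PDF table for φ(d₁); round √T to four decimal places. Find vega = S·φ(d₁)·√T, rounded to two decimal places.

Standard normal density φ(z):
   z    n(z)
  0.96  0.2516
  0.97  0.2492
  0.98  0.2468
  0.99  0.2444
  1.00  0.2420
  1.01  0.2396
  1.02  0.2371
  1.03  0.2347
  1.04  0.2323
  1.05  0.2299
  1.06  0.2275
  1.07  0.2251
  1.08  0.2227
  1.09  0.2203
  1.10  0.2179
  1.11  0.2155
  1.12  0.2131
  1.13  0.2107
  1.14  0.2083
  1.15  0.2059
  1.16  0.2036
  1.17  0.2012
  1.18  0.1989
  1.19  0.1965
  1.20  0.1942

32.79

σ√T = 0.15·√0.75 = 0.1299
d₁ = [ln(170/150) + (0.009 + 0.15²/2)·0.75] / 0.1299 = [0.1252 + 0.0152] / 0.1299 = 1.0804 ⇒ 1.08
√T = √0.75 = 0.8660
φ(d₁) = φ(1.08) = 0.2227
vega = S·φ(d₁)·√T = 170·0.2227·0.8660 = 32.7859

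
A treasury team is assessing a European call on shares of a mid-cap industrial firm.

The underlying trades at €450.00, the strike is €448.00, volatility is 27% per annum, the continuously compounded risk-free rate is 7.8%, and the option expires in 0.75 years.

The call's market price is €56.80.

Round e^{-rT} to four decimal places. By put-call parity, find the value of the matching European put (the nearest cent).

€29.35

exp(−rT) = exp(−0.078·0.75) = 0.9432
Put-call parity: C − P = S − K·e^(−rT) = 450 − 448·0.9432 = 450 − 422.5536 = 27.4464
P = C − (C − P) = 56.80 − (27.4464) = 29.3536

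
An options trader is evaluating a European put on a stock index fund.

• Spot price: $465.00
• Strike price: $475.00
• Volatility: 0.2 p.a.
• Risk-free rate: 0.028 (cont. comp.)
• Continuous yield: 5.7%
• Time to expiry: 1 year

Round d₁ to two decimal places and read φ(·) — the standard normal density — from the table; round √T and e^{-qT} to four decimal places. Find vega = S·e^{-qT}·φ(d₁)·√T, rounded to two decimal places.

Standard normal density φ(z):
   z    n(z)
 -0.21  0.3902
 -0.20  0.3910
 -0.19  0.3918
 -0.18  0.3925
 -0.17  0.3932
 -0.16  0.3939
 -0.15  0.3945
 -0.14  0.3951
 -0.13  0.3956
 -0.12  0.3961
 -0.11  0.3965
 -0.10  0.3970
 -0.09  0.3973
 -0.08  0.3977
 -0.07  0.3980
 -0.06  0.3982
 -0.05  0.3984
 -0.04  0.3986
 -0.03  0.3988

173.28

σ√T = 0.2 × 1.0000 = 0.2000
d₁ = [ln(465/475) + (0.028 − 0.057 + 0.2²/2)·1] / 0.2000 = [-0.0213 − 0.0090] / 0.2000 = -0.1514 ⇒ -0.15
√T = √1 = 1.0000
φ(d₁) = φ(-0.15) = 0.3945
exp(−qT) = exp(−0.057·1) = 0.9446
vega = S·exp(−qT)·φ(d₁)·√T = 465·0.9446·0.3945·1.0000 = 173.2798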